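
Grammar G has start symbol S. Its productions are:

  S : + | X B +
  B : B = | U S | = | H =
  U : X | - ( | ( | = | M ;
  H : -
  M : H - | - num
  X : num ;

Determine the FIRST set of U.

{ (, -, =, num }

From U : X: add FIRST(X) = { num }.
U : - ( contributes {-}.
U : ( contributes {(}.
U : = contributes {=}.
From U : M ;: add FIRST(M) = { - }.
Union: FIRST(U) = { (, -, =, num }.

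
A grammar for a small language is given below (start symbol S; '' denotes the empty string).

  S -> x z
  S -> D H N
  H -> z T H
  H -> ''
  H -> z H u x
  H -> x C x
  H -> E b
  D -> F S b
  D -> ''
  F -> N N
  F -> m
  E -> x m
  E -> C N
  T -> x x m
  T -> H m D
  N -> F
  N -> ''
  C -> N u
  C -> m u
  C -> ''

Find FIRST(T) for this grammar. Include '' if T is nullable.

T -> x x m contributes {x}.
From T -> H m D: H nullable, take FIRST(H) ∪ {m} = { b, m, u, x, z }.
Union: FIRST(T) = { b, m, u, x, z }.

{ b, m, u, x, z }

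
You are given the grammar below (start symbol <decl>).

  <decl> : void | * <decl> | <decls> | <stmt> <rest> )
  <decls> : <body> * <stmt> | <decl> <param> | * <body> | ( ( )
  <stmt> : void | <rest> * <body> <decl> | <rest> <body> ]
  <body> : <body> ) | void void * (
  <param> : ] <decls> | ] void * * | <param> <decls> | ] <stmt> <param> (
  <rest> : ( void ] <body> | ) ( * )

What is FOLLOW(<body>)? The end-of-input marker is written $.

{ $, (, ), *, ], void }

In <decls> : <body> * <stmt>: add FIRST(* <stmt>) = { * }.
In <decls> : * <body>: <body> is at the end, add FOLLOW(<decls>) = { $, (, ), *, ], void }.
In <stmt> : <rest> * <body> <decl>: add FIRST(<decl>) = { (, ), *, void }.
In <stmt> : <rest> <body> ]: add FIRST(]) = { ] }.
In <body> : <body> ): add FIRST()) = { ) }.
In <rest> : ( void ] <body>: <body> is at the end, add FOLLOW(<rest>) = { ), *, void }.
Union: FOLLOW(<body>) = { $, (, ), *, ], void }.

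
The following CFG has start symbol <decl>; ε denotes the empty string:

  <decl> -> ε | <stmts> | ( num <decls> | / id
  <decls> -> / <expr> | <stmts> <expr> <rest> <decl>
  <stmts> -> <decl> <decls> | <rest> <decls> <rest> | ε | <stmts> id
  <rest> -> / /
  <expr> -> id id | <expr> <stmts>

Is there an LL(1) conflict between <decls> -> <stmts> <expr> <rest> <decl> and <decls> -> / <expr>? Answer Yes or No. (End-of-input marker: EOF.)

Yes

FIRST(<stmts> <expr> <rest> <decl>) = { (, /, id } and FIRST(/ <expr>) = { / }.
Both contain /, so the two alternatives are not disjoint — LL(1) conflict.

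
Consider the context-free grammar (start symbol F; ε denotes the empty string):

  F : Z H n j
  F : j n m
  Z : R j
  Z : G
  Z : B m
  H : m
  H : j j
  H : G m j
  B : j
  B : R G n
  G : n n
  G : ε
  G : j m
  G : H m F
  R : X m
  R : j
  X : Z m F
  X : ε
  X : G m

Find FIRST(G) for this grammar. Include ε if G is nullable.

G : n n contributes {n}.
G : ε contributes ε.
G : j m contributes {j}.
From G : H m F: add FIRST(H) = { j, m, n }.
Union: FIRST(G) = { j, m, n, ε }.

{ j, m, n, ε }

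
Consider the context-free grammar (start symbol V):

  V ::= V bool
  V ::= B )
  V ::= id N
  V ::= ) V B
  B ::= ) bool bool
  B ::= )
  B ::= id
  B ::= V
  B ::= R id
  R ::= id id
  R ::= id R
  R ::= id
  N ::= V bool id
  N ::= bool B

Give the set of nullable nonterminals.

No nonterminal has an empty production or an RHS whose symbols are all nullable.

{ } (none)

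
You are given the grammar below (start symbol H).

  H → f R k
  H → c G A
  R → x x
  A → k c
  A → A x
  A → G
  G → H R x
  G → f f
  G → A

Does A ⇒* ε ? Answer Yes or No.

No nonterminal in this grammar is nullable.
No production of A has an RHS whose symbols are all nullable, so A is not nullable.

No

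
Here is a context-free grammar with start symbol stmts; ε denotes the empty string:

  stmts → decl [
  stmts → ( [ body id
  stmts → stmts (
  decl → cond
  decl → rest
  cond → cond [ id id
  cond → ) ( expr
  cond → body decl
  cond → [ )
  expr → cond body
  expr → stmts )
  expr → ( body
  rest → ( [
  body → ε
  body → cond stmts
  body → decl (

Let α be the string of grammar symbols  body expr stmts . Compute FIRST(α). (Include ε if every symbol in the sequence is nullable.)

Add FIRST(body)\{ε} = { (, ), [ }; body is nullable, continue.
Add FIRST(expr) = { (, ), [ }; expr is not nullable, stop.

{ (, ), [ }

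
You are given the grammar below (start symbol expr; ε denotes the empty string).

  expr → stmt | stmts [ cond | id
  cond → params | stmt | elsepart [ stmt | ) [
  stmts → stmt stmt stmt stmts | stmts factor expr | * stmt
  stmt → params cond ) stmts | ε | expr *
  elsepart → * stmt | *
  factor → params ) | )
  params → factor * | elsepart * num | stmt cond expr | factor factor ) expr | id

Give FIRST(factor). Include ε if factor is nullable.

From factor → params ): params nullable, take FIRST(params) ∪ {)} = { ), *, id }.
factor → ) contributes {)}.
Union: FIRST(factor) = { ), *, id }.

{ ), *, id }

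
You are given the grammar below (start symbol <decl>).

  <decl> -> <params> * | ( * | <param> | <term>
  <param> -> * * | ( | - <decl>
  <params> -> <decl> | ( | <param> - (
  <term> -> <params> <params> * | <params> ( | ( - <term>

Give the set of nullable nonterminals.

{ } (none)

No nonterminal has an empty production or an RHS whose symbols are all nullable.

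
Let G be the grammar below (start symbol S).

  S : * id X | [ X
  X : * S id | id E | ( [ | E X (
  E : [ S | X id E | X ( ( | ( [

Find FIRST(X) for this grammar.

X : * S id contributes {*}.
X : id E contributes {id}.
X : ( [ contributes {(}.
From X : E X (: add FIRST(E) = { (, *, [, id }.
Union: FIRST(X) = { (, *, [, id }.

{ (, *, [, id }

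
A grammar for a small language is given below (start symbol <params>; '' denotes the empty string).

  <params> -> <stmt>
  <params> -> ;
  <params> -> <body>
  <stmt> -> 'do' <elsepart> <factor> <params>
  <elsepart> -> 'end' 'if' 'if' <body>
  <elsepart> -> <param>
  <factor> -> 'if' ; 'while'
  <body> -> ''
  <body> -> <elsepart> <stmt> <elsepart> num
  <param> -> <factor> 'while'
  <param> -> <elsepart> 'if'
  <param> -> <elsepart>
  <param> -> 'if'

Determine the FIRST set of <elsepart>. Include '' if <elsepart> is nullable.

{ 'end', 'if' }

<elsepart> -> 'end' 'if' 'if' <body> contributes {'end'}.
From <elsepart> -> <param>: add FIRST(<param>) = { 'end', 'if' }.
Union: FIRST(<elsepart>) = { 'end', 'if' }.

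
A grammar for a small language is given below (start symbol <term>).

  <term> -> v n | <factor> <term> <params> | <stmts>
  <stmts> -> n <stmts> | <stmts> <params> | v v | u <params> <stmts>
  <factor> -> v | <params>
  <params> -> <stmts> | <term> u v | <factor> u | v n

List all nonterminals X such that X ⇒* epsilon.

No nonterminal has an empty production or an RHS whose symbols are all nullable.

{ } (none)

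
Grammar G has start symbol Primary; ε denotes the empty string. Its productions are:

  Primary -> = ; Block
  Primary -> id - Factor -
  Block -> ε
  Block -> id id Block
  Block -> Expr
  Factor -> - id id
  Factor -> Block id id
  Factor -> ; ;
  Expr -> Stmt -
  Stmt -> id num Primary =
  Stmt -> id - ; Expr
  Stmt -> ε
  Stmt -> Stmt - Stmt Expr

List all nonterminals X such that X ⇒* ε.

Directly nullable (have an ε-production): Block, Stmt.
No other nonterminal has a production whose RHS symbols are all nullable.

{ Block, Stmt }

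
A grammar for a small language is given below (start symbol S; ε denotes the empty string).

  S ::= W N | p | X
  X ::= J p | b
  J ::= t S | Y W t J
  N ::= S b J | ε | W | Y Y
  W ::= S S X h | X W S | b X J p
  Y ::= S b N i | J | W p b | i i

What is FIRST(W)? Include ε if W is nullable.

{ b, i, p, t }

From W ::= S S X h: add FIRST(S) = { b, i, p, t }.
From W ::= X W S: add FIRST(X) = { b, i, p, t }.
W ::= b X J p contributes {b}.
Union: FIRST(W) = { b, i, p, t }.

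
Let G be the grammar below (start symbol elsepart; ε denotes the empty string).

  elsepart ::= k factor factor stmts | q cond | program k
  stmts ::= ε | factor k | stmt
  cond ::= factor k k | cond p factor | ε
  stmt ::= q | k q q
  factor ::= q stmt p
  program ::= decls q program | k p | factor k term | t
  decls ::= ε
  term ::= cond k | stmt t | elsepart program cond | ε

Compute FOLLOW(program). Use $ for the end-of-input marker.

In elsepart ::= program k: add FIRST(k) = { k }.
In program ::= decls q program: program is at the end, add FOLLOW(program) = { k, p, q }.
In term ::= elsepart program cond: add FIRST(cond)\{ε} = { p, q }.
  Since cond is nullable, also add FOLLOW(term) = { k, p, q }.
Union: FOLLOW(program) = { k, p, q }.

{ k, p, q }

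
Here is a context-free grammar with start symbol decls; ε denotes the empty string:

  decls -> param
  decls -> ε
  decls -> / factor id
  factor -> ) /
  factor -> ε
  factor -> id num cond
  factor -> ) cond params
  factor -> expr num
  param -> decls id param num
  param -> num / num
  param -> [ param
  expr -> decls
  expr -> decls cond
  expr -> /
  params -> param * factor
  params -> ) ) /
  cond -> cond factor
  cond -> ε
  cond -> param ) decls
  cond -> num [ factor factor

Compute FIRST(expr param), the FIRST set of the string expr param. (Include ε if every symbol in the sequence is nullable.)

Add FIRST(expr)\{ε} = { ), /, [, id, num }; expr is nullable, continue.
Add FIRST(param) = { /, [, id, num }; param is not nullable, stop.

{ ), /, [, id, num }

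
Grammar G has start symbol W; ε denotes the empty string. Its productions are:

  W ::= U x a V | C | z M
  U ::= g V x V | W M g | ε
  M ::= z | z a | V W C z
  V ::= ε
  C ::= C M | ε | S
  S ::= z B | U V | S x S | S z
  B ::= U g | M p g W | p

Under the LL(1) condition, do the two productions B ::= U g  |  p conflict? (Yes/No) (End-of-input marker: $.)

No

FIRST(U g) = { g, x, z } and FIRST(p) = { p }.
The FIRST sets are disjoint and neither alternative is nullable — no conflict.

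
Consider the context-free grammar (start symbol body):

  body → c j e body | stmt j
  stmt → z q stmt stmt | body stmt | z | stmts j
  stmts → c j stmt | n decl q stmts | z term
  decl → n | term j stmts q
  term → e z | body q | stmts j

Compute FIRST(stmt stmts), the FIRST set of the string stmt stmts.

{ c, n, z }

Add FIRST(stmt) = { c, n, z }; stmt is not nullable, stop.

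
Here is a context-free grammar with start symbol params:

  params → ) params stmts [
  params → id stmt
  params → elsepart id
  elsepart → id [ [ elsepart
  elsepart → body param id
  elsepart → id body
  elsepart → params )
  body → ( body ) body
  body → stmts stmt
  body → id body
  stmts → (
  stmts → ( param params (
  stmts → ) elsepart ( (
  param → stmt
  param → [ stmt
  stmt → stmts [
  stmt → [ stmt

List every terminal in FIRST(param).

{ (, ), [ }

From param → stmt: add FIRST(stmt) = { (, ), [ }.
param → [ stmt contributes {[}.
Union: FIRST(param) = { (, ), [ }.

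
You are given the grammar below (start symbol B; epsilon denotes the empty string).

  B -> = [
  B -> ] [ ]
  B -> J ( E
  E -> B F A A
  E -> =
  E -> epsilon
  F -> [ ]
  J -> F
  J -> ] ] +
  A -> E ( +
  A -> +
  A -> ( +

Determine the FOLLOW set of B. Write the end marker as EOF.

B is the start symbol, so EOF ∈ FOLLOW(B).
In E -> B F A A: add FIRST(F A A) = { [ }.
Union: FOLLOW(B) = { EOF, [ }.

{ EOF, [ }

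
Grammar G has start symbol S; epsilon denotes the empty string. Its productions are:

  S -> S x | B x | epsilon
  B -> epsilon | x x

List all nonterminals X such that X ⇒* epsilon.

Directly nullable (have an epsilon-production): S, B.

{ B, S }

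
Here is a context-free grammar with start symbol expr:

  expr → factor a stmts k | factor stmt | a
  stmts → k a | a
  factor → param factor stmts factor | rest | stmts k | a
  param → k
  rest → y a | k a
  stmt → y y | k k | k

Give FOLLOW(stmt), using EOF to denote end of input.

{ EOF }

In expr → factor stmt: stmt is at the end, add FOLLOW(expr) = { EOF }.
Union: FOLLOW(stmt) = { EOF }.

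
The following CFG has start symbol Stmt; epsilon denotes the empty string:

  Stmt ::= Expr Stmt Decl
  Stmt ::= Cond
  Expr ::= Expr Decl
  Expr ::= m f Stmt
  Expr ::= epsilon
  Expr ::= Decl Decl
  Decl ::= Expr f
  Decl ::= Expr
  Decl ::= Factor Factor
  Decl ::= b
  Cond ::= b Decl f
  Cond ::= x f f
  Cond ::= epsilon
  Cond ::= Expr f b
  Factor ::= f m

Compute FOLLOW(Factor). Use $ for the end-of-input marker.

{ $, b, f, m, x }

In Decl ::= Factor Factor: add FIRST(Factor) = { f }.
In Decl ::= Factor Factor: Factor is at the end, add FOLLOW(Decl) = { $, b, f, m, x }.
Union: FOLLOW(Factor) = { $, b, f, m, x }.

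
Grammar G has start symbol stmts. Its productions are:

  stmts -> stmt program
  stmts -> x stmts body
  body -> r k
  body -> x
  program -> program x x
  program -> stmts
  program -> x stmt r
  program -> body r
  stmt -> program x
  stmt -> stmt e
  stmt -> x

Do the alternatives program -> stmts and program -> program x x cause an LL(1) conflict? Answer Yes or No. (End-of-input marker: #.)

Yes

FIRST(stmts) = { r, x } and FIRST(program x x) = { r, x }.
Both contain r, so the two alternatives are not disjoint — LL(1) conflict.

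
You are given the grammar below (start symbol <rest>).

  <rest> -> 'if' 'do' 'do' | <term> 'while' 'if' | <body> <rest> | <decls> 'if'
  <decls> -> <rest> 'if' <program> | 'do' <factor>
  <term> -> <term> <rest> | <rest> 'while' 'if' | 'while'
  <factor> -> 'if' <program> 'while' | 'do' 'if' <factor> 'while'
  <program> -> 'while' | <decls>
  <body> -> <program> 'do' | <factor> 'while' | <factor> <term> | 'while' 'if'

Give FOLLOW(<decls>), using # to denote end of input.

In <rest> -> <decls> 'if': add FIRST('if') = { 'if' }.
In <program> -> <decls>: <decls> is at the end, add FOLLOW(<program>) = { 'do', 'if', 'while' }.
Union: FOLLOW(<decls>) = { 'do', 'if', 'while' }.

{ 'do', 'if', 'while' }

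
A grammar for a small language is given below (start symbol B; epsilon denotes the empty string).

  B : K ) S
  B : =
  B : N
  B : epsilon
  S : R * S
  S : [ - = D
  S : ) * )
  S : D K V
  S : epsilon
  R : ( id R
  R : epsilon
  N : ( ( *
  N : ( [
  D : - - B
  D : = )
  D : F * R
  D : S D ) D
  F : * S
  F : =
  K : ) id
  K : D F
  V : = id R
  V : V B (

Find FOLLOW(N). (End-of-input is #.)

In B : N: N is at the end, add FOLLOW(B) = { #, (, ), *, -, =, [ }.
Union: FOLLOW(N) = { #, (, ), *, -, =, [ }.

{ #, (, ), *, -, =, [ }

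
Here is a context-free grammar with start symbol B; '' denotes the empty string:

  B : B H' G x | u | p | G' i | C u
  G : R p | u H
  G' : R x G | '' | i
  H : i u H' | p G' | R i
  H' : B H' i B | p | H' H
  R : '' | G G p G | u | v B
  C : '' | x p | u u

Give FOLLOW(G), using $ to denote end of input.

{ i, p, u, v, x }

In B : B H' G x: add FIRST(x) = { x }.
In G' : R x G: G is at the end, add FOLLOW(G') = { i, p, u, v, x }.
In R : G G p G: add FIRST(G p G) = { p, u, v }.
In R : G G p G: add FIRST(p G) = { p }.
In R : G G p G: G is at the end, add FOLLOW(R) = { i, p, x }.
Union: FOLLOW(G) = { i, p, u, v, x }.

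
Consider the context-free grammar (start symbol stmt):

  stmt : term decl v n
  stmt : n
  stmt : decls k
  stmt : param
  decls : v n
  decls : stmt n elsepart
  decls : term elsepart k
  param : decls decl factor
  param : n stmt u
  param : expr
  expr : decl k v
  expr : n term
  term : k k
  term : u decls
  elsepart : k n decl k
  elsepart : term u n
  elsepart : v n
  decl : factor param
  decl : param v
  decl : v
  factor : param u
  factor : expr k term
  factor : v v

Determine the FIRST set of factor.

{ k, n, u, v }

From factor : param u: add FIRST(param) = { k, n, u, v }.
From factor : expr k term: add FIRST(expr) = { k, n, u, v }.
factor : v v contributes {v}.
Union: FIRST(factor) = { k, n, u, v }.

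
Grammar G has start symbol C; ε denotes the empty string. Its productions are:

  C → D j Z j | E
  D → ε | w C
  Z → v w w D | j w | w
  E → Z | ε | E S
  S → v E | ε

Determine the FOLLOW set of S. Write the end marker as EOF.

In E → E S: S is at the end, add FOLLOW(E) = { EOF, j, v }.
Union: FOLLOW(S) = { EOF, j, v }.

{ EOF, j, v }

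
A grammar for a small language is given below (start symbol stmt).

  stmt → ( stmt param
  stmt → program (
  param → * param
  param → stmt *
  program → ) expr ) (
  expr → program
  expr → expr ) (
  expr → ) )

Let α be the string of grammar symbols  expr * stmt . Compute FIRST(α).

Add FIRST(expr) = { ) }; expr is not nullable, stop.

{ ) }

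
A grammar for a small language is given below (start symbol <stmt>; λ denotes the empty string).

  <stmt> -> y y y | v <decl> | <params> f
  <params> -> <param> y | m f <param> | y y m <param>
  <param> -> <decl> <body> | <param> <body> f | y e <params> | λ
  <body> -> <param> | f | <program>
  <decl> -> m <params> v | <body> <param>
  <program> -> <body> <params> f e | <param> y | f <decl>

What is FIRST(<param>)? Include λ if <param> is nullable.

{ f, m, y, λ }

From <param> -> <decl> <body>: <decl>, <body> nullable, take FIRST(<decl>) ∪ FIRST(<body>) = { f, m, y }; also λ since the whole RHS is nullable.
From <param> -> <param> <body> f: <param>, <body> nullable, take FIRST(<param>) ∪ FIRST(<body>) ∪ {f} = { f, m, y }.
<param> -> y e <params> contributes {y}.
<param> -> λ contributes λ.
Union: FIRST(<param>) = { f, m, y, λ }.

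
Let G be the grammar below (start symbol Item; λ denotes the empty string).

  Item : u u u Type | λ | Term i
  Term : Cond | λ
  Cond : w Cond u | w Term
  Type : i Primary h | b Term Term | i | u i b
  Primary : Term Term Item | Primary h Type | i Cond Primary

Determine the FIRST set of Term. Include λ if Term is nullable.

{ w, λ }

From Term : Cond: add FIRST(Cond) = { w }.
Term : λ contributes λ.
Union: FIRST(Term) = { w, λ }.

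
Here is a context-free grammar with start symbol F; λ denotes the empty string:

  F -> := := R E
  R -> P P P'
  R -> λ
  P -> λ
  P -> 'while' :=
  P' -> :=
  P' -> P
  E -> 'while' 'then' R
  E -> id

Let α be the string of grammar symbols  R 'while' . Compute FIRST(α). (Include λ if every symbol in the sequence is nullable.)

Add FIRST(R)\{λ} = { 'while', := }; R is nullable, continue.
'while' is a terminal; add {'while'} and stop.

{ 'while', := }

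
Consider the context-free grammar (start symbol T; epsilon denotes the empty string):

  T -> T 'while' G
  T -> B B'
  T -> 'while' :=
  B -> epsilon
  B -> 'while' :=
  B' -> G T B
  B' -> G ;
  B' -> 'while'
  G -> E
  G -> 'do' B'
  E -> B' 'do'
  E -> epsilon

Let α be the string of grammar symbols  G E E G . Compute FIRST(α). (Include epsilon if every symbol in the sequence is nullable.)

Add FIRST(G)\{epsilon} = { 'do', 'while', ; }; G is nullable, continue.
Add FIRST(E)\{epsilon} = { 'do', 'while', ; }; E is nullable, continue.
Add FIRST(E)\{epsilon} = { 'do', 'while', ; }; E is nullable, continue.
Add FIRST(G)\{epsilon} = { 'do', 'while', ; }; G is nullable, continue.
Every symbol is nullable, so include epsilon.

{ 'do', 'while', ;, epsilon }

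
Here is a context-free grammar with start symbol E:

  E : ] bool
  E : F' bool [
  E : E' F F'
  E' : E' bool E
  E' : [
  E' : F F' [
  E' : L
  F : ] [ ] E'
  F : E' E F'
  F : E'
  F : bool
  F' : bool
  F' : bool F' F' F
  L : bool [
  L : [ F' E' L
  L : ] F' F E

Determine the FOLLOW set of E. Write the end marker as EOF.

{ EOF, [, ], bool }

E is the start symbol, so EOF ∈ FOLLOW(E).
In E' : E' bool E: E is at the end, add FOLLOW(E') = { EOF, [, ], bool }.
In F : E' E F': add FIRST(F') = { bool }.
In L : ] F' F E: E is at the end, add FOLLOW(L) = { EOF, [, ], bool }.
Union: FOLLOW(E) = { EOF, [, ], bool }.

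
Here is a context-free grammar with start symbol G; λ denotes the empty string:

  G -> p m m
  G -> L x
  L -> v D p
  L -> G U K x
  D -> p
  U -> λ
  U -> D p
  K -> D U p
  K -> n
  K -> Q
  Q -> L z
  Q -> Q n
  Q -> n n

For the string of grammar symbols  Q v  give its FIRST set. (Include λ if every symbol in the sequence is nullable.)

{ n, p, v }

Add FIRST(Q) = { n, p, v }; Q is not nullable, stop.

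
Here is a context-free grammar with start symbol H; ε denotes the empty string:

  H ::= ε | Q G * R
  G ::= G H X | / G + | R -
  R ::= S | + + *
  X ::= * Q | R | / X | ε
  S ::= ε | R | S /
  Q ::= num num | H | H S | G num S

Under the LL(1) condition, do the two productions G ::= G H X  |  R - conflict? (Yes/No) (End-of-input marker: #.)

Yes

FIRST(G H X) = { +, -, / } and FIRST(R -) = { +, -, / }.
Both contain +, so the two alternatives are not disjoint — LL(1) conflict.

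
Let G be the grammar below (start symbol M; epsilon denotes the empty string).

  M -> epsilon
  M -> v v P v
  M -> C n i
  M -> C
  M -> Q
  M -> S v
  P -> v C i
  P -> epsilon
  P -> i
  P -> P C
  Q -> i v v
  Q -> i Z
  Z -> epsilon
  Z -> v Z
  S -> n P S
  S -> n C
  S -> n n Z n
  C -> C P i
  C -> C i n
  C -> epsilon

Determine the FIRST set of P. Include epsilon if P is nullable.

P -> v C i contributes {v}.
P -> epsilon contributes epsilon.
P -> i contributes {i}.
From P -> P C: P, C nullable, take FIRST(P) ∪ FIRST(C) = { i, v }; also epsilon since the whole RHS is nullable.
Union: FIRST(P) = { i, v, epsilon }.

{ i, v, epsilon }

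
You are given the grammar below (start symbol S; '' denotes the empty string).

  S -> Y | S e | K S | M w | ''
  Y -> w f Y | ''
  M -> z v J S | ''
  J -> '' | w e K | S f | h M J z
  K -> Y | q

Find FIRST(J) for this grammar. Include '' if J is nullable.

{ e, f, h, q, w, z, '' }

J -> '' contributes ''.
J -> w e K contributes {w}.
From J -> S f: S nullable, take FIRST(S) ∪ {f} = { e, f, q, w, z }.
J -> h M J z contributes {h}.
Union: FIRST(J) = { e, f, h, q, w, z, '' }.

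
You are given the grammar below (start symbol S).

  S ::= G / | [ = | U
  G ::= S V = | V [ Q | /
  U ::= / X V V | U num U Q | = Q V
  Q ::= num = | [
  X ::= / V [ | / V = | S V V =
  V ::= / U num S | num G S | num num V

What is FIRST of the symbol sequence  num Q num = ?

{ num }

num is a terminal; add {num} and stop.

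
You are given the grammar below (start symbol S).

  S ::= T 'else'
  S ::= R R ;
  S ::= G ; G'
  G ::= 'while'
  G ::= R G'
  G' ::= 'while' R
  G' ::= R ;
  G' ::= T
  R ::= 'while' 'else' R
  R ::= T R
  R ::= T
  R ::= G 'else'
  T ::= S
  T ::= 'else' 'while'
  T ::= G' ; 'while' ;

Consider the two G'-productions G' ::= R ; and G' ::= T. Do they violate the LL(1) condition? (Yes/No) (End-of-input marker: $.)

Yes

FIRST(R ;) = { 'else', 'while' } and FIRST(T) = { 'else', 'while' }.
Both contain 'else', so the two alternatives are not disjoint — LL(1) conflict.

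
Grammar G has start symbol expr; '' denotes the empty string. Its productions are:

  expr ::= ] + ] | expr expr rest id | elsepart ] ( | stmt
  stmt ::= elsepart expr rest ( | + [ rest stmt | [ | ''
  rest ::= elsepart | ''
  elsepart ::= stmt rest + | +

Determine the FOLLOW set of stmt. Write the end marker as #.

{ #, (, +, [, ], id }

In expr ::= stmt: stmt is at the end, add FOLLOW(expr) = { #, (, +, [, ], id }.
In stmt ::= + [ rest stmt: stmt is at the end, add FOLLOW(stmt) = { #, (, +, [, ], id }.
In elsepart ::= stmt rest +: add FIRST(rest +) = { +, [ }.
Union: FOLLOW(stmt) = { #, (, +, [, ], id }.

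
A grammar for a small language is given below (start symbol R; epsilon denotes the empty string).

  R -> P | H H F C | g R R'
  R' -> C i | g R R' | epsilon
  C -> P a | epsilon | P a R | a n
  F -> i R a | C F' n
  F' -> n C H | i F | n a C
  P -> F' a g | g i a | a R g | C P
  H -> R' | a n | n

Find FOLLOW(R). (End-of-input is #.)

{ #, a, g, i, n }

R is the start symbol, so # ∈ FOLLOW(R).
In R -> g R R': add FIRST(R')\{epsilon} = { a, g, i, n }.
  Since R' is nullable, also add FOLLOW(R) = { #, a, g, i, n }.
In R' -> g R R': add FIRST(R')\{epsilon} = { a, g, i, n }.
  Since R' is nullable, also add FOLLOW(R') = { #, a, g, i, n }.
In C -> P a R: R is at the end, add FOLLOW(C) = { #, a, g, i, n }.
In F -> i R a: add FIRST(a) = { a }.
In P -> a R g: add FIRST(g) = { g }.
Union: FOLLOW(R) = { #, a, g, i, n }.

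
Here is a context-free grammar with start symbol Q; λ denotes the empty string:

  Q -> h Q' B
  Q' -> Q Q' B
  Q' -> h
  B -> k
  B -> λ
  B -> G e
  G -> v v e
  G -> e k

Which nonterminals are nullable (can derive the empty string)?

Directly nullable (have an λ-production): B.
No other nonterminal has a production whose RHS symbols are all nullable.

{ B }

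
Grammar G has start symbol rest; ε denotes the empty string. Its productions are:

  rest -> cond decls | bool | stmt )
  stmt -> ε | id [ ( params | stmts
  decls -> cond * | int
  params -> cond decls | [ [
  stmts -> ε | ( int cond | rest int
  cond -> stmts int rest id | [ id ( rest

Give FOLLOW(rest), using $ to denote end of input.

rest is the start symbol, so $ ∈ FOLLOW(rest).
In stmts -> rest int: add FIRST(int) = { int }.
In cond -> stmts int rest id: add FIRST(id) = { id }.
In cond -> [ id ( rest: rest is at the end, add FOLLOW(cond) = { (, ), *, [, bool, id, int }.
Union: FOLLOW(rest) = { $, (, ), *, [, bool, id, int }.

{ $, (, ), *, [, bool, id, int }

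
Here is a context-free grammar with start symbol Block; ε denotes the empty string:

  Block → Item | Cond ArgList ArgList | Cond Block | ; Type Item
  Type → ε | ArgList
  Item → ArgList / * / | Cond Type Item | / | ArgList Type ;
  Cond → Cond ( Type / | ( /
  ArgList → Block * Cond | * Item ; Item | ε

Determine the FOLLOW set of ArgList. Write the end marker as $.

{ $, (, *, /, ; }

In Block → Cond ArgList ArgList: add FIRST(ArgList)\{ε} = { (, *, /, ; }.
  Since ArgList is nullable, also add FOLLOW(Block) = { $, * }.
In Block → Cond ArgList ArgList: ArgList is at the end, add FOLLOW(Block) = { $, * }.
In Type → ArgList: ArgList is at the end, add FOLLOW(Type) = { (, *, /, ; }.
In Item → ArgList / * /: add FIRST(/ * /) = { / }.
In Item → ArgList Type ;: add FIRST(Type ;) = { (, *, /, ; }.
Union: FOLLOW(ArgList) = { $, (, *, /, ; }.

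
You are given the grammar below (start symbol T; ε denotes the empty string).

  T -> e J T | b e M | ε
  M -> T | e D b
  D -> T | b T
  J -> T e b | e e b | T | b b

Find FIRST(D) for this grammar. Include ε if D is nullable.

From D -> T: add FIRST(T) = { b, e, ε } (including ε since T is nullable).
D -> b T contributes {b}.
Union: FIRST(D) = { b, e, ε }.

{ b, e, ε }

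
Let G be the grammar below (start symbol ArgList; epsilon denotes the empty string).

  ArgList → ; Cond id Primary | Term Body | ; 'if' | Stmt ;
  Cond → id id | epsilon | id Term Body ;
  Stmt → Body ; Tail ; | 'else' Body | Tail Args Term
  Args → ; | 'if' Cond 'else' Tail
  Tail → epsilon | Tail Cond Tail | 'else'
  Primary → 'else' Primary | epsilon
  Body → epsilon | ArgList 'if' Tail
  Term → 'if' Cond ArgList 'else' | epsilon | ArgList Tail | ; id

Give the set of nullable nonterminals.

Directly nullable (have an epsilon-production): Cond, Tail, Primary, Body, Term.
ArgList → Term Body with every symbol nullable, so ArgList is nullable.
No other nonterminal has a production whose RHS symbols are all nullable.

{ ArgList, Body, Cond, Primary, Tail, Term }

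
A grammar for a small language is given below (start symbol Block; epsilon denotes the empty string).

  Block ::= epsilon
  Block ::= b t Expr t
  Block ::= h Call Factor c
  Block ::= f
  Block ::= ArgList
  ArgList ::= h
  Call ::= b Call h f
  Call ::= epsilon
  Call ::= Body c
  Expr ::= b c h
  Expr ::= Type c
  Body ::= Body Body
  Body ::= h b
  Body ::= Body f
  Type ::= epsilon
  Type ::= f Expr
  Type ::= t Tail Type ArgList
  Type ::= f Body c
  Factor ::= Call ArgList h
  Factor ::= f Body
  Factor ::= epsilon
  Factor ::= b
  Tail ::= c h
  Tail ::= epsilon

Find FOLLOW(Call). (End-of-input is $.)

In Block ::= h Call Factor c: add FIRST(Factor c) = { b, c, f, h }.
In Call ::= b Call h f: add FIRST(h f) = { h }.
In Factor ::= Call ArgList h: add FIRST(ArgList h) = { h }.
Union: FOLLOW(Call) = { b, c, f, h }.

{ b, c, f, h }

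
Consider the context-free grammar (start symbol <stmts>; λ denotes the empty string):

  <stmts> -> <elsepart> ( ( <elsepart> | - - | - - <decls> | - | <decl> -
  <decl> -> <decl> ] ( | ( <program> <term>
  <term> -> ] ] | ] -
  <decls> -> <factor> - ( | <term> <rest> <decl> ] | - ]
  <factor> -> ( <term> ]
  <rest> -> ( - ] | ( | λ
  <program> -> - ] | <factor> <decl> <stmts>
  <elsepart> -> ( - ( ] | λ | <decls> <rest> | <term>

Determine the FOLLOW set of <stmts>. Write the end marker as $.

{ $, ] }

<stmts> is the start symbol, so $ ∈ FOLLOW(<stmts>).
In <program> -> <factor> <decl> <stmts>: <stmts> is at the end, add FOLLOW(<program>) = { ] }.
Union: FOLLOW(<stmts>) = { $, ] }.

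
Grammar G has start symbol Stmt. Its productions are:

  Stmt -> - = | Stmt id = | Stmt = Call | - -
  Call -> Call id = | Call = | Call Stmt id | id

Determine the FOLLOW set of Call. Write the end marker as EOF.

{ EOF, -, =, id }

In Stmt -> Stmt = Call: Call is at the end, add FOLLOW(Stmt) = { EOF, =, id }.
In Call -> Call id =: add FIRST(id =) = { id }.
In Call -> Call =: add FIRST(=) = { = }.
In Call -> Call Stmt id: add FIRST(Stmt id) = { - }.
Union: FOLLOW(Call) = { EOF, -, =, id }.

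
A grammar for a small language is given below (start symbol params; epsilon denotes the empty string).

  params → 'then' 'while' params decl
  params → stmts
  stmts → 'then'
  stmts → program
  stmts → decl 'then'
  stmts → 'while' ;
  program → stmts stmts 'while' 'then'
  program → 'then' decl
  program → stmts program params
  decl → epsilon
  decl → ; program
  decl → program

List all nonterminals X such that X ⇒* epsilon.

Directly nullable (have an epsilon-production): decl.
No other nonterminal has a production whose RHS symbols are all nullable.

{ decl }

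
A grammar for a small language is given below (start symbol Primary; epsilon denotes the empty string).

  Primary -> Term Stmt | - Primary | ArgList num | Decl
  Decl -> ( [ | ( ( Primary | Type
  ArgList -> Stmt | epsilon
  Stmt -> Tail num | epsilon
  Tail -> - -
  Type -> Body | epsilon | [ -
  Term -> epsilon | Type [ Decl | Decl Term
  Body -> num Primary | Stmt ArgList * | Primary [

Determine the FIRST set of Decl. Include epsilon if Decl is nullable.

{ (, *, -, [, num, epsilon }

Decl -> ( [ contributes {(}.
Decl -> ( ( Primary contributes {(}.
From Decl -> Type: add FIRST(Type) = { (, *, -, [, num, epsilon } (including epsilon since Type is nullable).
Union: FIRST(Decl) = { (, *, -, [, num, epsilon }.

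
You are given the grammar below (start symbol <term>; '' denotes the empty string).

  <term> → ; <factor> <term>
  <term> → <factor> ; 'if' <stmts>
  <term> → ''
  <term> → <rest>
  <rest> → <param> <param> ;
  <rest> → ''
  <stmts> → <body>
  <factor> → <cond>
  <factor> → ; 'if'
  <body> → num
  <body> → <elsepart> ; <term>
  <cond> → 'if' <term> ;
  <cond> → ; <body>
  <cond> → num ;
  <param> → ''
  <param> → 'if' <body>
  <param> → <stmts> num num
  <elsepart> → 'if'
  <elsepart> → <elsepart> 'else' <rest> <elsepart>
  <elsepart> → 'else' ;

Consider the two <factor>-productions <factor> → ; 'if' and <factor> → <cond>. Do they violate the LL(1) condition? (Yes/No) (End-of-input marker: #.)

Yes

FIRST(; 'if') = { ; } and FIRST(<cond>) = { 'if', ;, num }.
Both contain ;, so the two alternatives are not disjoint — LL(1) conflict.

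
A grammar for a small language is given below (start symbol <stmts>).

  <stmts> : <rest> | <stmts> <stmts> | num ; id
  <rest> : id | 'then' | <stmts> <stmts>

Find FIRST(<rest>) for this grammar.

<rest> : id contributes {id}.
<rest> : 'then' contributes {'then'}.
From <rest> : <stmts> <stmts>: add FIRST(<stmts>) = { 'then', id, num }.
Union: FIRST(<rest>) = { 'then', id, num }.

{ 'then', id, num }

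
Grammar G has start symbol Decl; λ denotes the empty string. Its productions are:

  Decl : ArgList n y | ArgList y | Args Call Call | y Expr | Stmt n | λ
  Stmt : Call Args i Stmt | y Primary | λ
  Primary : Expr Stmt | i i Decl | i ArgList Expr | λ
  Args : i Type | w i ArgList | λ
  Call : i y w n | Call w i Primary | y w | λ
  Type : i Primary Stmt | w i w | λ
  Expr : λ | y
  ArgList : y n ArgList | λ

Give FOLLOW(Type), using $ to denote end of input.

In Args : i Type: Type is at the end, add FOLLOW(Args) = { $, i, n, w, y }.
Union: FOLLOW(Type) = { $, i, n, w, y }.

{ $, i, n, w, y }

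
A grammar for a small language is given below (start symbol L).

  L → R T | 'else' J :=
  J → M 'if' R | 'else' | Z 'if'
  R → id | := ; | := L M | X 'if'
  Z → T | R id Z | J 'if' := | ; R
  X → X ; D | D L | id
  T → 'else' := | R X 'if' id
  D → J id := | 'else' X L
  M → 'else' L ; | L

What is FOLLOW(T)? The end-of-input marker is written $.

{ $, 'else', 'if', :=, ;, id }

In L → R T: T is at the end, add FOLLOW(L) = { $, 'else', 'if', :=, ;, id }.
In Z → T: T is at the end, add FOLLOW(Z) = { 'if' }.
Union: FOLLOW(T) = { $, 'else', 'if', :=, ;, id }.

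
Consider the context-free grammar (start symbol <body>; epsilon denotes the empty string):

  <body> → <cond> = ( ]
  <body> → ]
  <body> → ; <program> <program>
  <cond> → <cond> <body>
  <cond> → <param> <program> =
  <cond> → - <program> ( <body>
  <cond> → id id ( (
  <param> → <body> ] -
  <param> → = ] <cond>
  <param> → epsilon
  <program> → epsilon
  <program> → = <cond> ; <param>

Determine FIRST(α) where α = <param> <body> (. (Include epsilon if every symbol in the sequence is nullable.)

{ -, ;, =, ], id }

Add FIRST(<param>)\{epsilon} = { -, ;, =, ], id }; <param> is nullable, continue.
Add FIRST(<body>) = { -, ;, =, ], id }; <body> is not nullable, stop.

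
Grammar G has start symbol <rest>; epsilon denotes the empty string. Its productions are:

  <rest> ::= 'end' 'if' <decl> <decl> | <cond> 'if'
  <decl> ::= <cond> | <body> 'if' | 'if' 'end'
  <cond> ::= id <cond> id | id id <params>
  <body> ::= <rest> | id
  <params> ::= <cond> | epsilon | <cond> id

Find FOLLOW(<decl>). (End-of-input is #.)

In <rest> ::= 'end' 'if' <decl> <decl>: add FIRST(<decl>) = { 'end', 'if', id }.
In <rest> ::= 'end' 'if' <decl> <decl>: <decl> is at the end, add FOLLOW(<rest>) = { #, 'if' }.
Union: FOLLOW(<decl>) = { #, 'end', 'if', id }.

{ #, 'end', 'if', id }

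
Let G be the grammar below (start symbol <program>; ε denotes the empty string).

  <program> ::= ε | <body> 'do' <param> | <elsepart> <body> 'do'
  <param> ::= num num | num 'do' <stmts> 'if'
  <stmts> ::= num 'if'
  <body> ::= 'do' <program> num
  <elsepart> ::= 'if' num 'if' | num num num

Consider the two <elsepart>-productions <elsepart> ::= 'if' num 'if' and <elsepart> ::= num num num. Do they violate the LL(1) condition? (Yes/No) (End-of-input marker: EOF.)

No

FIRST('if' num 'if') = { 'if' } and FIRST(num num num) = { num }.
The FIRST sets are disjoint and neither alternative is nullable — no conflict.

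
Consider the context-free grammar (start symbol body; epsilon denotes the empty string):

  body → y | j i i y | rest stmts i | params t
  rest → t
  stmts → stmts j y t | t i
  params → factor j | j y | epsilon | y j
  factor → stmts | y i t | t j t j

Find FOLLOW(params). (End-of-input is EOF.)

In body → params t: add FIRST(t) = { t }.
Union: FOLLOW(params) = { t }.

{ t }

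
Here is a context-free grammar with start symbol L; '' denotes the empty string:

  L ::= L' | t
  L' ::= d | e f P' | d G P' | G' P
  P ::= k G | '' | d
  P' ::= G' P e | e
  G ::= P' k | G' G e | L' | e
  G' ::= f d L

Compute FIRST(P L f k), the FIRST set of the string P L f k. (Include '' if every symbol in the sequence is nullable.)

Add FIRST(P)\{''} = { d, k }; P is nullable, continue.
Add FIRST(L) = { d, e, f, t }; L is not nullable, stop.

{ d, e, f, k, t }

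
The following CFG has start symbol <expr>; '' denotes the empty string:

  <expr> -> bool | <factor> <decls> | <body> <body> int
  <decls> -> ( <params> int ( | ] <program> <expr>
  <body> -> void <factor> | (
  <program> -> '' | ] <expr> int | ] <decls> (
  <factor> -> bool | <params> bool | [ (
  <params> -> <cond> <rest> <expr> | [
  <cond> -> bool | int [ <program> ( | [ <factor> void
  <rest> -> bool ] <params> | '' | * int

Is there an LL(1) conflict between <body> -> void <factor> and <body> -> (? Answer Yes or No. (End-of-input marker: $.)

No

FIRST(void <factor>) = { void } and FIRST(() = { ( }.
The FIRST sets are disjoint and neither alternative is nullable — no conflict.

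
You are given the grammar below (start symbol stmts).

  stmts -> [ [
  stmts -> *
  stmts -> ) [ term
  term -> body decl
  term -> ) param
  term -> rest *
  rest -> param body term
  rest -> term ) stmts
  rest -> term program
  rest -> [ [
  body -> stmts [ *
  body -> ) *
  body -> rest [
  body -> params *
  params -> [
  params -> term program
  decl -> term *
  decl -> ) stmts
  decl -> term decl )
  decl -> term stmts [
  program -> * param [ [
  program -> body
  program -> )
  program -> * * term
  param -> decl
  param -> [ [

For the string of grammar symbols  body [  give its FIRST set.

{ ), *, [ }

Add FIRST(body) = { ), *, [ }; body is not nullable, stop.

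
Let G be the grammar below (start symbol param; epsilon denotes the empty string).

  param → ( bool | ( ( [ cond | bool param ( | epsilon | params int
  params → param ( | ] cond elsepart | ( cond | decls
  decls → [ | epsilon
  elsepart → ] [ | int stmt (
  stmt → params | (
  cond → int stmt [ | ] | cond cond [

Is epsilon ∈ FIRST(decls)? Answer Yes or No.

Yes

decls has an epsilon-production, so decls ⇒ epsilon.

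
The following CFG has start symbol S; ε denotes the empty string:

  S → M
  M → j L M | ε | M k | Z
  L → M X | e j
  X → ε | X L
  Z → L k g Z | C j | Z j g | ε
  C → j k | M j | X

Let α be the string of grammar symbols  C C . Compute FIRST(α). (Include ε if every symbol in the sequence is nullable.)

Add FIRST(C)\{ε} = { e, j, k }; C is nullable, continue.
Add FIRST(C)\{ε} = { e, j, k }; C is nullable, continue.
Every symbol is nullable, so include ε.

{ e, j, k, ε }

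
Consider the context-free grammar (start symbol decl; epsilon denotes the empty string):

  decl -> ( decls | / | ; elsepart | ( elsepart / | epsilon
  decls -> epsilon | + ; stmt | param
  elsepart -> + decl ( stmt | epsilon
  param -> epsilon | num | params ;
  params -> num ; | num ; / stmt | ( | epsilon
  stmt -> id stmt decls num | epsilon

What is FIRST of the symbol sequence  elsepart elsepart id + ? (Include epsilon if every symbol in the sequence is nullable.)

Add FIRST(elsepart)\{epsilon} = { + }; elsepart is nullable, continue.
Add FIRST(elsepart)\{epsilon} = { + }; elsepart is nullable, continue.
id is a terminal; add {id} and stop.

{ +, id }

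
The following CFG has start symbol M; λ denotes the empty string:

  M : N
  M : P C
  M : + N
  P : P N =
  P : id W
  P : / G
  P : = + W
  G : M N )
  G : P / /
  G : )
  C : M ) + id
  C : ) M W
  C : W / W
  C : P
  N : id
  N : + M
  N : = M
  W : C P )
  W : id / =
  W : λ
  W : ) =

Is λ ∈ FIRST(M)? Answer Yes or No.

Nullable nonterminals: W.
No production of M has an RHS whose symbols are all nullable, so M is not nullable.

No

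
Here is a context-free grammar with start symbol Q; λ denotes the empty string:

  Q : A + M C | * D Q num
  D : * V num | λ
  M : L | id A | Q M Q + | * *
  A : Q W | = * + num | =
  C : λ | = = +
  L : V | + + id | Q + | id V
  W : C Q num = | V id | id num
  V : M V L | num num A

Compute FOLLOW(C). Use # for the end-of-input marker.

{ #, *, +, =, id, num }

In Q : A + M C: C is at the end, add FOLLOW(Q) = { #, *, +, =, id, num }.
In W : C Q num =: add FIRST(Q num =) = { *, = }.
Union: FOLLOW(C) = { #, *, +, =, id, num }.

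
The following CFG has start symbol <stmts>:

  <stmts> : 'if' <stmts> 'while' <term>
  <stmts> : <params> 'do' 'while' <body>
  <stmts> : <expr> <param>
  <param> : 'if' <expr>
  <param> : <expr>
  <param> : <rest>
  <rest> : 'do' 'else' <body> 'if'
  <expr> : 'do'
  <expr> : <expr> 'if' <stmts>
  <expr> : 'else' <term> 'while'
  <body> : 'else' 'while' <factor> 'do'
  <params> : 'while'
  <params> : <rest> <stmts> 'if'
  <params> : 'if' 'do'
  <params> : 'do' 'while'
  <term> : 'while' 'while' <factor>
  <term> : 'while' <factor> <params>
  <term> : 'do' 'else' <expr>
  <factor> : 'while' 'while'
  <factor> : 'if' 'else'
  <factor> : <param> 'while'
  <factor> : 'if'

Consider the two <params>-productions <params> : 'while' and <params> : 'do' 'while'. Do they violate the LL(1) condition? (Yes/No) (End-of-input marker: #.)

FIRST('while') = { 'while' } and FIRST('do' 'while') = { 'do' }.
The FIRST sets are disjoint and neither alternative is nullable — no conflict.

No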